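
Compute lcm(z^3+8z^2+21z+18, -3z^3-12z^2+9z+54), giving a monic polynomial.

Apply the Euclidean algorithm:
  z^3+8z^2+21z+18 = (-1/3)(-3z^3-12z^2+9z+54) + (4z^2+24z+36)
  -3z^3-12z^2+9z+54 = (-(3/4)z+3/2)(4z^2+24z+36) + (0)
Last nonzero remainder: 4z^2+24z+36. Dividing through by 4 gives the monic gcd z^2+6z+9.
Then lcm(f, g) = f·g / gcd(f, g); expanding and making the result monic gives the answer.

z^4+6z^3+5z^2-24z-36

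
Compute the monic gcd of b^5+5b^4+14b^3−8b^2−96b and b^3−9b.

b^2+3b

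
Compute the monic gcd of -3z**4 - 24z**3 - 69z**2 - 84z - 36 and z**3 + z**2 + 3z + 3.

z + 1

Euclidean algorithm in ℚ[z]:
  -3z**4 - 24z**3 - 69z**2 - 84z - 36 = (-3z - 21)(z**3 + z**2 + 3z + 3) + (-39z**2 - 12z + 27)
  z**3 + z**2 + 3z + 3 = (-(1/39)z - 3/169)(-39z**2 - 12z + 27) + ((588/169)z + 588/169)
  -39z**2 - 12z + 27 = (-(2197/196)z + 1521/196)((588/169)z + 588/169) + (0)
Last nonzero remainder: (588/169)z + 588/169. Dividing through by 588/169 gives the monic gcd z + 1.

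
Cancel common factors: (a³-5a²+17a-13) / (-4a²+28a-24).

(-a²+4a-13)/(4a-24)

Repeated division with remainder:
  a³-5a²+17a-13 = (-(1/4)a-1/2)(-4a²+28a-24) + (25a-25)
  -4a²+28a-24 = (-(4/25)a+24/25)(25a-25) + (0)
Last nonzero remainder: 25a-25. Dividing through by 25 gives the monic gcd a-1.
Cancel a-1 from numerator and denominator to get the reduced form.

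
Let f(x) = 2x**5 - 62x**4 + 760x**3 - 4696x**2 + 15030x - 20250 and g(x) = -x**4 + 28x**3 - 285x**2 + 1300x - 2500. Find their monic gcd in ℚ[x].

x**2 - 8x + 25

Repeated division with remainder:
  2x**5 - 62x**4 + 760x**3 - 4696x**2 + 15030x - 20250 = (-2x + 6)(-x**4 + 28x**3 - 285x**2 + 1300x - 2500) + (22x**3 - 386x**2 + 2230x - 5250)
  -x**4 + 28x**3 - 285x**2 + 1300x - 2500 = (-(1/22)x + 115/242)(22x**3 - 386x**2 + 2230x - 5250) + (-(25/121)x**2 + (200/121)x - 625/121)
  22x**3 - 386x**2 + 2230x - 5250 = (-(2662/25)x + 5082/5)(-(25/121)x**2 + (200/121)x - 625/121) + (0)
Last nonzero remainder: -(25/121)x**2 + (200/121)x - 625/121. Dividing through by -25/121 gives the monic gcd x**2 - 8x + 25.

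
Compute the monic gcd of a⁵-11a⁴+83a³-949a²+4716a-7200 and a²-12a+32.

Repeated division with remainder:
  a⁵-11a⁴+83a³-949a²+4716a-7200 = (a³+a²+63a-225)(a²-12a+32) + (0)
The last nonzero remainder a²-12a+32 is already monic.

a²-12a+32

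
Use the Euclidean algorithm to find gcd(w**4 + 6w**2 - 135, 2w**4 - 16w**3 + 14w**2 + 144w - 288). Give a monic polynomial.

w**2 - 9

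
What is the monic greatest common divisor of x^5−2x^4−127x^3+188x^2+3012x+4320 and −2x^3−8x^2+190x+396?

x^2−7x−18

Apply the Euclidean algorithm:
  x^5−2x^4−127x^3+188x^2+3012x+4320 = (−(1/2)x^2+3x+4)(−2x^3−8x^2+190x+396) + (−152x^2+1064x+2736)
  −2x^3−8x^2+190x+396 = ((1/76)x+11/76)(−152x^2+1064x+2736) + (0)
Last nonzero remainder: −152x^2+1064x+2736. Dividing through by −152 gives the monic gcd x^2−7x−18.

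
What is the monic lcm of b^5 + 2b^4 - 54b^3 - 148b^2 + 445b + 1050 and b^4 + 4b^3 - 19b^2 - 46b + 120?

Repeated division with remainder:
  b^5 + 2b^4 - 54b^3 - 148b^2 + 445b + 1050 = (b - 2)(b^4 + 4b^3 - 19b^2 - 46b + 120) + (-27b^3 - 140b^2 + 233b + 1290)
  b^4 + 4b^3 - 19b^2 - 46b + 120 = (-(1/27)b + 32/729)(-27b^3 - 140b^2 + 233b + 1290) + (-(3080/729)b^2 - (6160/729)b + 15400/243)
  -27b^3 - 140b^2 + 233b + 1290 = ((19683/3080)b + 31347/1540)(-(3080/729)b^2 - (6160/729)b + 15400/243) + (0)
Last nonzero remainder: -(3080/729)b^2 - (6160/729)b + 15400/243. Dividing through by -3080/729 gives the monic gcd b^2 + 2b - 15.
Then lcm(f, g) = f·g / gcd(f, g); expanding and making the result monic gives the answer.

b^7 + 4b^6 - 58b^5 - 272b^4 + 581b^3 + 3124b^2 - 1460b - 8400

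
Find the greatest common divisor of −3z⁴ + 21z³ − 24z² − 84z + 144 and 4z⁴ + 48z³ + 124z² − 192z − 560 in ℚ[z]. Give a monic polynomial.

By polynomial division,
  −3z⁴ + 21z³ − 24z² − 84z + 144 = (−3/4)(4z⁴ + 48z³ + 124z² − 192z − 560) + (57z³ + 69z² − 228z − 276)
  4z⁴ + 48z³ + 124z² − 192z − 560 = ((4/57)z + 820/1083)(57z³ + 69z² − 228z − 276) + ((31680/361)z² − 126720/361)
  57z³ + 69z² − 228z − 276 = ((6859/10560)z + 8303/10560)((31680/361)z² − 126720/361) + (0)
Last nonzero remainder: (31680/361)z² − 126720/361. Dividing through by 31680/361 gives the monic gcd z² − 4.

z² − 4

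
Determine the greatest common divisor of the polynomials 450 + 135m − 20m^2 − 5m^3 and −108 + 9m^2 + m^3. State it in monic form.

Repeated division with remainder:
  −5m^3 − 20m^2 + 135m + 450 = (−5)(m^3 + 9m^2 − 108) + (25m^2 + 135m − 90)
  m^3 + 9m^2 − 108 = ((1/25)m + 18/125)(25m^2 + 135m − 90) + (−(396/25)m − 2376/25)
  25m^2 + 135m − 90 = (−(625/396)m + 125/132)(−(396/25)m − 2376/25) + (0)
Last nonzero remainder: −(396/25)m − 2376/25. Dividing through by −396/25 gives the monic gcd m + 6.

6 + m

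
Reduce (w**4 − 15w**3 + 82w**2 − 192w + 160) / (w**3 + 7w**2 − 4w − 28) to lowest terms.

(w**3 − 13w**2 + 56w − 80)/(w**2 + 9w + 14)

Repeated division with remainder:
  w**4 − 15w**3 + 82w**2 − 192w + 160 = (w − 22)(w**3 + 7w**2 − 4w − 28) + (240w**2 − 252w − 456)
  w**3 + 7w**2 − 4w − 28 = ((1/240)w + 161/4800)(240w**2 − 252w − 456) + ((2541/400)w − 2541/200)
  240w**2 − 252w − 456 = ((32000/847)w + 30400/847)((2541/400)w − 2541/200) + (0)
Last nonzero remainder: (2541/400)w − 2541/200. Dividing through by 2541/400 gives the monic gcd w − 2.
Cancel w − 2 from numerator and denominator to get the reduced form.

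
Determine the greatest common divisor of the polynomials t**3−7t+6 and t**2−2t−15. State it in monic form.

t+3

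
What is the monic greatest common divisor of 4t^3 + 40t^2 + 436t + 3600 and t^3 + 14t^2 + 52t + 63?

Apply the Euclidean algorithm:
  4t^3 + 40t^2 + 436t + 3600 = (4)(t^3 + 14t^2 + 52t + 63) + (−16t^2 + 228t + 3348)
  t^3 + 14t^2 + 52t + 63 = (−(1/16)t − 113/64)(−16t^2 + 228t + 3348) + ((10621/16)t + 95589/16)
  −16t^2 + 228t + 3348 = (−(256/10621)t + 5952/10621)((10621/16)t + 95589/16) + (0)
Last nonzero remainder: (10621/16)t + 95589/16. Dividing through by 10621/16 gives the monic gcd t + 9.

t + 9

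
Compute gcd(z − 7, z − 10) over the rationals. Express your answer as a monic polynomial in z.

Repeated division with remainder:
  z − 7 = (z − 10) + (3)
  z − 10 = ((1/3)z − 10/3)(3) + (0)
The last nonzero remainder is the constant 3, so the polynomials are coprime and gcd = 1.

1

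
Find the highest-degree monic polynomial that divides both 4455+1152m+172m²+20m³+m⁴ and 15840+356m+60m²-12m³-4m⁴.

Repeated division with remainder:
  m⁴+20m³+172m²+1152m+4455 = (-1/4)(-4m⁴-12m³+60m²+356m+15840) + (17m³+187m²+1241m+8415)
  -4m⁴-12m³+60m²+356m+15840 = (-(4/17)m+32/17)(17m³+187m²+1241m+8415) + (0)
Last nonzero remainder: 17m³+187m²+1241m+8415. Dividing through by 17 gives the monic gcd m³+11m²+73m+495.

495+73m+11m²+m³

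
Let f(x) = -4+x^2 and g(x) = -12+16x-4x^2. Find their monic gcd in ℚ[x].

Euclidean algorithm in ℚ[x]:
  x^2-4 = (-1/4)(-4x^2+16x-12) + (4x-7)
  -4x^2+16x-12 = (-x+9/4)(4x-7) + (15/4)
  4x-7 = ((16/15)x-28/15)(15/4) + (0)
The last nonzero remainder is the constant 15/4, so the polynomials are coprime and gcd = 1.

1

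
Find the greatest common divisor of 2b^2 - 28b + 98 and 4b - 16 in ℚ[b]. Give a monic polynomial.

1

Euclidean algorithm in ℚ[b]:
  2b^2 - 28b + 98 = ((1/2)b - 5)(4b - 16) + (18)
  4b - 16 = ((2/9)b - 8/9)(18) + (0)
The last nonzero remainder is the constant 18, so the polynomials are coprime and gcd = 1.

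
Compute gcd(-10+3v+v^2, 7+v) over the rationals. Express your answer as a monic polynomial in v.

1

Euclidean algorithm in ℚ[v]:
  v^2+3v-10 = (v-4)(v+7) + (18)
  v+7 = ((1/18)v+7/18)(18) + (0)
The last nonzero remainder is the constant 18, so the polynomials are coprime and gcd = 1.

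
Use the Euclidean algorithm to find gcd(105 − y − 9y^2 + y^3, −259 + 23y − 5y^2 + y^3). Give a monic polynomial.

−7 + y

By polynomial division,
  y^3 − 9y^2 − y + 105 = (y^3 − 5y^2 + 23y − 259) + (−4y^2 − 24y + 364)
  y^3 − 5y^2 + 23y − 259 = (−(1/4)y + 11/4)(−4y^2 − 24y + 364) + (180y − 1260)
  −4y^2 − 24y + 364 = (−(1/45)y − 13/45)(180y − 1260) + (0)
Last nonzero remainder: 180y − 1260. Dividing through by 180 gives the monic gcd y − 7.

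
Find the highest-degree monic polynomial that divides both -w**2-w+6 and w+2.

1

Repeated division with remainder:
  -w**2-w+6 = (-w+1)(w+2) + (4)
  w+2 = ((1/4)w+1/2)(4) + (0)
The last nonzero remainder is the constant 4, so the polynomials are coprime and gcd = 1.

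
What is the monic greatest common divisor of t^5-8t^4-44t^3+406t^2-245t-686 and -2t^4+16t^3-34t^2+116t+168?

t^2-6t-7

Repeated division with remainder:
  t^5-8t^4-44t^3+406t^2-245t-686 = (-(1/2)t)(-2t^4+16t^3-34t^2+116t+168) + (-61t^3+464t^2-161t-686)
  -2t^4+16t^3-34t^2+116t+168 = ((2/61)t-48/3721)(-61t^3+464t^2-161t-686) + (-(84600/3721)t^2+(507600/3721)t+592200/3721)
  -61t^3+464t^2-161t-686 = ((226981/84600)t-182329/42300)(-(84600/3721)t^2+(507600/3721)t+592200/3721) + (0)
Last nonzero remainder: -(84600/3721)t^2+(507600/3721)t+592200/3721. Dividing through by -84600/3721 gives the monic gcd t^2-6t-7.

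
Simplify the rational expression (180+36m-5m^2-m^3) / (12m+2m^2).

By polynomial division,
  -m^3-5m^2+36m+180 = (-(1/2)m+1/2)(2m^2+12m) + (30m+180)
  2m^2+12m = ((1/15)m)(30m+180) + (0)
Last nonzero remainder: 30m+180. Dividing through by 30 gives the monic gcd m+6.
Cancel m+6 from numerator and denominator to get the reduced form.

(30+m-m^2)/(2m)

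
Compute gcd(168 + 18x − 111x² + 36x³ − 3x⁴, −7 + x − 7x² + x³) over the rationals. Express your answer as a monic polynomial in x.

−7 + x

Repeated division with remainder:
  −3x⁴ + 36x³ − 111x² + 18x + 168 = (−3x + 15)(x³ − 7x² + x − 7) + (−3x² − 18x + 273)
  x³ − 7x² + x − 7 = (−(1/3)x + 13/3)(−3x² − 18x + 273) + (170x − 1190)
  −3x² − 18x + 273 = (−(3/170)x − 39/170)(170x − 1190) + (0)
Last nonzero remainder: 170x − 1190. Dividing through by 170 gives the monic gcd x − 7.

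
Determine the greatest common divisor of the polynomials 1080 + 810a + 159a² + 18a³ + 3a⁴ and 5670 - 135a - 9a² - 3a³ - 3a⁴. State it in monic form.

Euclidean algorithm in ℚ[a]:
  3a⁴ + 18a³ + 159a² + 810a + 1080 = (-1)(-3a⁴ - 3a³ - 9a² - 135a + 5670) + (15a³ + 150a² + 675a + 6750)
  -3a⁴ - 3a³ - 9a² - 135a + 5670 = (-(1/5)a + 9/5)(15a³ + 150a² + 675a + 6750) + (-144a² - 6480)
  15a³ + 150a² + 675a + 6750 = (-(5/48)a - 25/24)(-144a² - 6480) + (0)
Last nonzero remainder: -144a² - 6480. Dividing through by -144 gives the monic gcd a² + 45.

45 + a²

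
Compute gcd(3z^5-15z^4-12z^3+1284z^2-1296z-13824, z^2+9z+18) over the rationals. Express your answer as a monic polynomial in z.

z^2+9z+18

Euclidean algorithm in ℚ[z]:
  3z^5-15z^4-12z^3+1284z^2-1296z-13824 = (3z^3-42z^2+312z-768)(z^2+9z+18) + (0)
The last nonzero remainder z^2+9z+18 is already monic.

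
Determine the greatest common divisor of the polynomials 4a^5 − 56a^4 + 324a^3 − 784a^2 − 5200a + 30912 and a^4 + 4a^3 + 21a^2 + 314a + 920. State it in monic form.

a^3 − a^2 + 26a + 184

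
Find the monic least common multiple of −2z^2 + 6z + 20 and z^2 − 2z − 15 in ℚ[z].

z^3 − 19z − 30

Euclidean algorithm in ℚ[z]:
  −2z^2 + 6z + 20 = (−2)(z^2 − 2z − 15) + (2z − 10)
  z^2 − 2z − 15 = ((1/2)z + 3/2)(2z − 10) + (0)
Last nonzero remainder: 2z − 10. Dividing through by 2 gives the monic gcd z − 5.
Then lcm(f, g) = f·g / gcd(f, g); expanding and making the result monic gives the answer.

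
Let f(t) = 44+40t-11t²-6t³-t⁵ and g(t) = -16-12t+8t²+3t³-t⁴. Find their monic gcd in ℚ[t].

-4-4t+t²+t³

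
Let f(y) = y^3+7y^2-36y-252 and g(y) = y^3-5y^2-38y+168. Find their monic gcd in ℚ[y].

Apply the Euclidean algorithm:
  y^3+7y^2-36y-252 = (y^3-5y^2-38y+168) + (12y^2+2y-420)
  y^3-5y^2-38y+168 = ((1/12)y-31/72)(12y^2+2y-420) + (-(77/36)y-77/6)
  12y^2+2y-420 = (-(432/77)y+360/11)(-(77/36)y-77/6) + (0)
Last nonzero remainder: -(77/36)y-77/6. Dividing through by -77/36 gives the monic gcd y+6.

y+6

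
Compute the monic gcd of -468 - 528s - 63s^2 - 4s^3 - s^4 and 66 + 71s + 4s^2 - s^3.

By polynomial division,
  -s^4 - 4s^3 - 63s^2 - 528s - 468 = (s + 8)(-s^3 + 4s^2 + 71s + 66) + (-166s^2 - 1162s - 996)
  -s^3 + 4s^2 + 71s + 66 = ((1/166)s - 11/166)(-166s^2 - 1162s - 996) + (0)
Last nonzero remainder: -166s^2 - 1162s - 996. Dividing through by -166 gives the monic gcd s^2 + 7s + 6.

6 + 7s + s^2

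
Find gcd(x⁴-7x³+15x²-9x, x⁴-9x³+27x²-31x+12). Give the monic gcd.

x²-4x+3

Euclidean algorithm in ℚ[x]:
  x⁴-7x³+15x²-9x = (x⁴-9x³+27x²-31x+12) + (2x³-12x²+22x-12)
  x⁴-9x³+27x²-31x+12 = ((1/2)x-3/2)(2x³-12x²+22x-12) + (-2x²+8x-6)
  2x³-12x²+22x-12 = (-x+2)(-2x²+8x-6) + (0)
Last nonzero remainder: -2x²+8x-6. Dividing through by -2 gives the monic gcd x²-4x+3.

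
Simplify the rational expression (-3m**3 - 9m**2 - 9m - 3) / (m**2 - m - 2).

(-3m**2 - 6m - 3)/(m - 2)

Repeated division with remainder:
  -3m**3 - 9m**2 - 9m - 3 = (-3m - 12)(m**2 - m - 2) + (-27m - 27)
  m**2 - m - 2 = (-(1/27)m + 2/27)(-27m - 27) + (0)
Last nonzero remainder: -27m - 27. Dividing through by -27 gives the monic gcd m + 1.
Cancel m + 1 from numerator and denominator to get the reduced form.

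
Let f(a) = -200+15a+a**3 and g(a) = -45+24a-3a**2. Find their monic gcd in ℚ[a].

By polynomial division,
  a**3+15a-200 = (-(1/3)a-8/3)(-3a**2+24a-45) + (64a-320)
  -3a**2+24a-45 = (-(3/64)a+9/64)(64a-320) + (0)
Last nonzero remainder: 64a-320. Dividing through by 64 gives the monic gcd a-5.

-5+a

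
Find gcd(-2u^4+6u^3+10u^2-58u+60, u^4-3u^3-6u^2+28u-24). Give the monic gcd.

u^2+u-6

Euclidean algorithm in ℚ[u]:
  -2u^4+6u^3+10u^2-58u+60 = (-2)(u^4-3u^3-6u^2+28u-24) + (-2u^2-2u+12)
  u^4-3u^3-6u^2+28u-24 = (-(1/2)u^2+2u-2)(-2u^2-2u+12) + (0)
Last nonzero remainder: -2u^2-2u+12. Dividing through by -2 gives the monic gcd u^2+u-6.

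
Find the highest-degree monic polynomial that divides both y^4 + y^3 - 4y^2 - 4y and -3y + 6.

y - 2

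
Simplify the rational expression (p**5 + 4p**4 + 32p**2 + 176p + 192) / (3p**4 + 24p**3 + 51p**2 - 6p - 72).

Euclidean algorithm in ℚ[p]:
  p**5 + 4p**4 + 32p**2 + 176p + 192 = ((1/3)p - 4/3)(3p**4 + 24p**3 + 51p**2 - 6p - 72) + (15p**3 + 102p**2 + 192p + 96)
  3p**4 + 24p**3 + 51p**2 - 6p - 72 = ((1/5)p + 6/25)(15p**3 + 102p**2 + 192p + 96) + (-(297/25)p**2 - (1782/25)p - 2376/25)
  15p**3 + 102p**2 + 192p + 96 = (-(125/99)p - 100/99)(-(297/25)p**2 - (1782/25)p - 2376/25) + (0)
Last nonzero remainder: -(297/25)p**2 - (1782/25)p - 2376/25. Dividing through by -297/25 gives the monic gcd p**2 + 6p + 8.
Cancel p**2 + 6p + 8 from numerator and denominator to get the reduced form.

(p**3 - 2p**2 + 4p + 24)/(3p**2 + 6p - 9)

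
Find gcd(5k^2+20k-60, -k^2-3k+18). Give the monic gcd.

By polynomial division,
  5k^2+20k-60 = (-5)(-k^2-3k+18) + (5k+30)
  -k^2-3k+18 = (-(1/5)k+3/5)(5k+30) + (0)
Last nonzero remainder: 5k+30. Dividing through by 5 gives the monic gcd k+6.

k+6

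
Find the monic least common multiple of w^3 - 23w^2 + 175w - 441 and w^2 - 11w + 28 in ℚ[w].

w^4 - 27w^3 + 267w^2 - 1141w + 1764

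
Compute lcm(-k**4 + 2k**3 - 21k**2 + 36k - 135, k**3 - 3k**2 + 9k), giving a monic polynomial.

k**5 - 2k**4 + 21k**3 - 36k**2 + 135k

Euclidean algorithm in ℚ[k]:
  -k**4 + 2k**3 - 21k**2 + 36k - 135 = (-k - 1)(k**3 - 3k**2 + 9k) + (-15k**2 + 45k - 135)
  k**3 - 3k**2 + 9k = (-(1/15)k)(-15k**2 + 45k - 135) + (0)
Last nonzero remainder: -15k**2 + 45k - 135. Dividing through by -15 gives the monic gcd k**2 - 3k + 9.
Then lcm(f, g) = f·g / gcd(f, g); expanding and making the result monic gives the answer.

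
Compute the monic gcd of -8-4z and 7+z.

Apply the Euclidean algorithm:
  -4z-8 = (-4)(z+7) + (20)
  z+7 = ((1/20)z+7/20)(20) + (0)
The last nonzero remainder is the constant 20, so the polynomials are coprime and gcd = 1.

1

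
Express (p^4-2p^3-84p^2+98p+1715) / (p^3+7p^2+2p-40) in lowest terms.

(p^3-7p^2-49p+343)/(p^2+2p-8)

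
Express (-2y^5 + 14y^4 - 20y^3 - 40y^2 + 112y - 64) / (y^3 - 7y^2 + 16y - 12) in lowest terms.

By polynomial division,
  -2y^5 + 14y^4 - 20y^3 - 40y^2 + 112y - 64 = (-2y^2 + 12)(y^3 - 7y^2 + 16y - 12) + (20y^2 - 80y + 80)
  y^3 - 7y^2 + 16y - 12 = ((1/20)y - 3/20)(20y^2 - 80y + 80) + (0)
Last nonzero remainder: 20y^2 - 80y + 80. Dividing through by 20 gives the monic gcd y^2 - 4y + 4.
Cancel y^2 - 4y + 4 from numerator and denominator to get the reduced form.

(-2y^3 + 6y^2 + 12y - 16)/(y - 3)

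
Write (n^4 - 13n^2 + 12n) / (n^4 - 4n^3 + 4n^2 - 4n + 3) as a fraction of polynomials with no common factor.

Apply the Euclidean algorithm:
  n^4 - 13n^2 + 12n = (n^4 - 4n^3 + 4n^2 - 4n + 3) + (4n^3 - 17n^2 + 16n - 3)
  n^4 - 4n^3 + 4n^2 - 4n + 3 = ((1/4)n + 1/16)(4n^3 - 17n^2 + 16n - 3) + ((17/16)n^2 - (17/4)n + 51/16)
  4n^3 - 17n^2 + 16n - 3 = ((64/17)n - 16/17)((17/16)n^2 - (17/4)n + 51/16) + (0)
Last nonzero remainder: (17/16)n^2 - (17/4)n + 51/16. Dividing through by 17/16 gives the monic gcd n^2 - 4n + 3.
Cancel n^2 - 4n + 3 from numerator and denominator to get the reduced form.

(n^2 + 4n)/(n^2 + 1)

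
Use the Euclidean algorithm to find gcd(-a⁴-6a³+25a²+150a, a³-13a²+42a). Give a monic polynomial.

a

Euclidean algorithm in ℚ[a]:
  -a⁴-6a³+25a²+150a = (-a-19)(a³-13a²+42a) + (-180a²+948a)
  a³-13a²+42a = (-(1/180)a+29/675)(-180a²+948a) + ((286/225)a)
  -180a²+948a = (-(20250/143)a+106650/143)((286/225)a) + (0)
Last nonzero remainder: (286/225)a. Dividing through by 286/225 gives the monic gcd a.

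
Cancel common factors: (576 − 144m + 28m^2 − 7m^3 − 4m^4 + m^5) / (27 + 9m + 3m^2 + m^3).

(64 − 16m − 4m^2 + m^3)/(3 + m)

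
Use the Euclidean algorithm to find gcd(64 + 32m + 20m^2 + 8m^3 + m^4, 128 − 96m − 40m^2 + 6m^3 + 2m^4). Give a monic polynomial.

By polynomial division,
  m^4 + 8m^3 + 20m^2 + 32m + 64 = (1/2)(2m^4 + 6m^3 − 40m^2 − 96m + 128) + (5m^3 + 40m^2 + 80m)
  2m^4 + 6m^3 − 40m^2 − 96m + 128 = ((2/5)m − 2)(5m^3 + 40m^2 + 80m) + (8m^2 + 64m + 128)
  5m^3 + 40m^2 + 80m = ((5/8)m)(8m^2 + 64m + 128) + (0)
Last nonzero remainder: 8m^2 + 64m + 128. Dividing through by 8 gives the monic gcd m^2 + 8m + 16.

16 + 8m + m^2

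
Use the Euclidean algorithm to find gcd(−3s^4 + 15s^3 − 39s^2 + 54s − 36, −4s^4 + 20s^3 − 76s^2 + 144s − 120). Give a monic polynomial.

Euclidean algorithm in ℚ[s]:
  −3s^4 + 15s^3 − 39s^2 + 54s − 36 = (3/4)(−4s^4 + 20s^3 − 76s^2 + 144s − 120) + (18s^2 − 54s + 54)
  −4s^4 + 20s^3 − 76s^2 + 144s − 120 = (−(2/9)s^2 + (4/9)s − 20/9)(18s^2 − 54s + 54) + (0)
Last nonzero remainder: 18s^2 − 54s + 54. Dividing through by 18 gives the monic gcd s^2 − 3s + 3.

s^2 − 3s + 3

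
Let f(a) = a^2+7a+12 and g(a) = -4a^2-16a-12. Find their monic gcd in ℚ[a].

a+3

Euclidean algorithm in ℚ[a]:
  a^2+7a+12 = (-1/4)(-4a^2-16a-12) + (3a+9)
  -4a^2-16a-12 = (-(4/3)a-4/3)(3a+9) + (0)
Last nonzero remainder: 3a+9. Dividing through by 3 gives the monic gcd a+3.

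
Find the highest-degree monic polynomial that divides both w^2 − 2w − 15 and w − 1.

Apply the Euclidean algorithm:
  w^2 − 2w − 15 = (w − 1)(w − 1) + (−16)
  w − 1 = (−(1/16)w + 1/16)(−16) + (0)
The last nonzero remainder is the constant −16, so the polynomials are coprime and gcd = 1.

1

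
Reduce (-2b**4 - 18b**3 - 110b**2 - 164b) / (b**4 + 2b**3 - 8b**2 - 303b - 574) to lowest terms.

Repeated division with remainder:
  -2b**4 - 18b**3 - 110b**2 - 164b = (-2)(b**4 + 2b**3 - 8b**2 - 303b - 574) + (-14b**3 - 126b**2 - 770b - 1148)
  b**4 + 2b**3 - 8b**2 - 303b - 574 = (-(1/14)b + 1/2)(-14b**3 - 126b**2 - 770b - 1148) + (0)
Last nonzero remainder: -14b**3 - 126b**2 - 770b - 1148. Dividing through by -14 gives the monic gcd b**3 + 9b**2 + 55b + 82.
Cancel b**3 + 9b**2 + 55b + 82 from numerator and denominator to get the reduced form.

(-2b)/(b - 7)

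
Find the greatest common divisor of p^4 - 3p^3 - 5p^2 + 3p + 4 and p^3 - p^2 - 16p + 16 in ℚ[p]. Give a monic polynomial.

Repeated division with remainder:
  p^4 - 3p^3 - 5p^2 + 3p + 4 = (p - 2)(p^3 - p^2 - 16p + 16) + (9p^2 - 45p + 36)
  p^3 - p^2 - 16p + 16 = ((1/9)p + 4/9)(9p^2 - 45p + 36) + (0)
Last nonzero remainder: 9p^2 - 45p + 36. Dividing through by 9 gives the monic gcd p^2 - 5p + 4.

p^2 - 5p + 4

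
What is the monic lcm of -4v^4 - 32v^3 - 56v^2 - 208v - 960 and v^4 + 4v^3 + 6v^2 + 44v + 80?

Apply the Euclidean algorithm:
  -4v^4 - 32v^3 - 56v^2 - 208v - 960 = (-4)(v^4 + 4v^3 + 6v^2 + 44v + 80) + (-16v^3 - 32v^2 - 32v - 640)
  v^4 + 4v^3 + 6v^2 + 44v + 80 = (-(1/16)v - 1/8)(-16v^3 - 32v^2 - 32v - 640) + (0)
Last nonzero remainder: -16v^3 - 32v^2 - 32v - 640. Dividing through by -16 gives the monic gcd v^3 + 2v^2 + 2v + 40.
Then lcm(f, g) = f·g / gcd(f, g); expanding and making the result monic gives the answer.

v^5 + 10v^4 + 30v^3 + 80v^2 + 344v + 480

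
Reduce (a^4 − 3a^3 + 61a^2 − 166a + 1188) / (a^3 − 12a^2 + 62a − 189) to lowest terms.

Repeated division with remainder:
  a^4 − 3a^3 + 61a^2 − 166a + 1188 = (a + 9)(a^3 − 12a^2 + 62a − 189) + (107a^2 − 535a + 2889)
  a^3 − 12a^2 + 62a − 189 = ((1/107)a − 7/107)(107a^2 − 535a + 2889) + (0)
Last nonzero remainder: 107a^2 − 535a + 2889. Dividing through by 107 gives the monic gcd a^2 − 5a + 27.
Cancel a^2 − 5a + 27 from numerator and denominator to get the reduced form.

(a^2 + 2a + 44)/(a − 7)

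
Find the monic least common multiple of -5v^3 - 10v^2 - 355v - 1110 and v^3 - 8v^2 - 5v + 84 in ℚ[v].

v^5 - 9v^4 + 77v^3 - 503v^2 - 454v + 6216

Apply the Euclidean algorithm:
  -5v^3 - 10v^2 - 355v - 1110 = (-5)(v^3 - 8v^2 - 5v + 84) + (-50v^2 - 380v - 690)
  v^3 - 8v^2 - 5v + 84 = (-(1/50)v + 39/125)(-50v^2 - 380v - 690) + ((2494/25)v + 7482/25)
  -50v^2 - 380v - 690 = (-(625/1247)v - 2875/1247)((2494/25)v + 7482/25) + (0)
Last nonzero remainder: (2494/25)v + 7482/25. Dividing through by 2494/25 gives the monic gcd v + 3.
Then lcm(f, g) = f·g / gcd(f, g); expanding and making the result monic gives the answer.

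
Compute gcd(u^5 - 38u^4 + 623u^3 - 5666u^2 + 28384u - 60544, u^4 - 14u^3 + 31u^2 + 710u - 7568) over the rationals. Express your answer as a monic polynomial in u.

By polynomial division,
  u^5 - 38u^4 + 623u^3 - 5666u^2 + 28384u - 60544 = (u - 24)(u^4 - 14u^3 + 31u^2 + 710u - 7568) + (256u^3 - 5632u^2 + 52992u - 242176)
  u^4 - 14u^3 + 31u^2 + 710u - 7568 = ((1/256)u + 1/32)(256u^3 - 5632u^2 + 52992u - 242176) + (0)
Last nonzero remainder: 256u^3 - 5632u^2 + 52992u - 242176. Dividing through by 256 gives the monic gcd u^3 - 22u^2 + 207u - 946.

u^3 - 22u^2 + 207u - 946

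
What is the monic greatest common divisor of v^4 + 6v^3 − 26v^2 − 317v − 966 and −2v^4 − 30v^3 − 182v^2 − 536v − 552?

v^3 + 13v^2 + 65v + 138

Apply the Euclidean algorithm:
  v^4 + 6v^3 − 26v^2 − 317v − 966 = (−1/2)(−2v^4 − 30v^3 − 182v^2 − 536v − 552) + (−9v^3 − 117v^2 − 585v − 1242)
  −2v^4 − 30v^3 − 182v^2 − 536v − 552 = ((2/9)v + 4/9)(−9v^3 − 117v^2 − 585v − 1242) + (0)
Last nonzero remainder: −9v^3 − 117v^2 − 585v − 1242. Dividing through by −9 gives the monic gcd v^3 + 13v^2 + 65v + 138.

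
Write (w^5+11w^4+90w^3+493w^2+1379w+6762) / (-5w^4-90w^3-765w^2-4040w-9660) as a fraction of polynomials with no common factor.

(-w^2+w-21)/(5w+30)

Repeated division with remainder:
  w^5+11w^4+90w^3+493w^2+1379w+6762 = (-(1/5)w+7/5)(-5w^4-90w^3-765w^2-4040w-9660) + (63w^3+756w^2+5103w+20286)
  -5w^4-90w^3-765w^2-4040w-9660 = (-(5/63)w-10/21)(63w^3+756w^2+5103w+20286) + (0)
Last nonzero remainder: 63w^3+756w^2+5103w+20286. Dividing through by 63 gives the monic gcd w^3+12w^2+81w+322.
Cancel w^3+12w^2+81w+322 from numerator and denominator to get the reduced form.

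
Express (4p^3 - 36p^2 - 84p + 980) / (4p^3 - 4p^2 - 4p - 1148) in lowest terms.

(p^2 - 2p - 35)/(p^2 + 6p + 41)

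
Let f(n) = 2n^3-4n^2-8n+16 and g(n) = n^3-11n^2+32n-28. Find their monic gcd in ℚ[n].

n^2-4n+4

Apply the Euclidean algorithm:
  2n^3-4n^2-8n+16 = (2)(n^3-11n^2+32n-28) + (18n^2-72n+72)
  n^3-11n^2+32n-28 = ((1/18)n-7/18)(18n^2-72n+72) + (0)
Last nonzero remainder: 18n^2-72n+72. Dividing through by 18 gives the monic gcd n^2-4n+4.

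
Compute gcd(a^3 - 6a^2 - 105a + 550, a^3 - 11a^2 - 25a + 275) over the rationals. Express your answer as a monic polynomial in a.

a^2 - 16a + 55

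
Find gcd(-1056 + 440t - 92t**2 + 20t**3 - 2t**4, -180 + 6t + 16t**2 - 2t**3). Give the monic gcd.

Euclidean algorithm in ℚ[t]:
  -2t**4 + 20t**3 - 92t**2 + 440t - 1056 = (t - 2)(-2t**3 + 16t**2 + 6t - 180) + (-66t**2 + 632t - 1416)
  -2t**3 + 16t**2 + 6t - 180 = ((1/33)t + 52/1089)(-66t**2 + 632t - 1416) + ((20398/1089)t - 40796/363)
  -66t**2 + 632t - 1416 = (-(35937/10199)t + 128502/10199)((20398/1089)t - 40796/363) + (0)
Last nonzero remainder: (20398/1089)t - 40796/363. Dividing through by 20398/1089 gives the monic gcd t - 6.

-6 + t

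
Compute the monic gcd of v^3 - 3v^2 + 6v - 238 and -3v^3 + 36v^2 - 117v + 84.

Euclidean algorithm in ℚ[v]:
  v^3 - 3v^2 + 6v - 238 = (-1/3)(-3v^3 + 36v^2 - 117v + 84) + (9v^2 - 33v - 210)
  -3v^3 + 36v^2 - 117v + 84 = (-(1/3)v + 25/9)(9v^2 - 33v - 210) + (-(286/3)v + 2002/3)
  9v^2 - 33v - 210 = (-(27/286)v - 45/143)(-(286/3)v + 2002/3) + (0)
Last nonzero remainder: -(286/3)v + 2002/3. Dividing through by -286/3 gives the monic gcd v - 7.

v - 7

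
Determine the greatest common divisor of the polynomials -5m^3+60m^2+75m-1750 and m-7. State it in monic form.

m-7

By polynomial division,
  -5m^3+60m^2+75m-1750 = (-5m^2+25m+250)(m-7) + (0)
The last nonzero remainder m-7 is already monic.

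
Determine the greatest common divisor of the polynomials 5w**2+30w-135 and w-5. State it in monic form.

1

Repeated division with remainder:
  5w**2+30w-135 = (5w+55)(w-5) + (140)
  w-5 = ((1/140)w-1/28)(140) + (0)
The last nonzero remainder is the constant 140, so the polynomials are coprime and gcd = 1.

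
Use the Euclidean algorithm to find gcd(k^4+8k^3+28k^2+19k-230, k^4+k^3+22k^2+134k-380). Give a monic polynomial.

Apply the Euclidean algorithm:
  k^4+8k^3+28k^2+19k-230 = (k^4+k^3+22k^2+134k-380) + (7k^3+6k^2-115k+150)
  k^4+k^3+22k^2+134k-380 = ((1/7)k+1/49)(7k^3+6k^2-115k+150) + ((1877/49)k^2+(5631/49)k-18770/49)
  7k^3+6k^2-115k+150 = ((343/1877)k-735/1877)((1877/49)k^2+(5631/49)k-18770/49) + (0)
Last nonzero remainder: (1877/49)k^2+(5631/49)k-18770/49. Dividing through by 1877/49 gives the monic gcd k^2+3k-10.

k^2+3k-10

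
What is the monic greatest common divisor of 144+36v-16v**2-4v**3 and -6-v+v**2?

Repeated division with remainder:
  -4v**3-16v**2+36v+144 = (-4v-20)(v**2-v-6) + (-8v+24)
  v**2-v-6 = (-(1/8)v-1/4)(-8v+24) + (0)
Last nonzero remainder: -8v+24. Dividing through by -8 gives the monic gcd v-3.

-3+v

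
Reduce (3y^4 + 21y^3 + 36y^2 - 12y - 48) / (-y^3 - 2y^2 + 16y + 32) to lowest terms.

Euclidean algorithm in ℚ[y]:
  3y^4 + 21y^3 + 36y^2 - 12y - 48 = (-3y - 15)(-y^3 - 2y^2 + 16y + 32) + (54y^2 + 324y + 432)
  -y^3 - 2y^2 + 16y + 32 = (-(1/54)y + 2/27)(54y^2 + 324y + 432) + (0)
Last nonzero remainder: 54y^2 + 324y + 432. Dividing through by 54 gives the monic gcd y^2 + 6y + 8.
Cancel y^2 + 6y + 8 from numerator and denominator to get the reduced form.

(-3y^2 - 3y + 6)/(y - 4)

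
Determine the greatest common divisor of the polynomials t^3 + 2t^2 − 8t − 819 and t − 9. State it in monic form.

Repeated division with remainder:
  t^3 + 2t^2 − 8t − 819 = (t^2 + 11t + 91)(t − 9) + (0)
The last nonzero remainder t − 9 is already monic.

t − 9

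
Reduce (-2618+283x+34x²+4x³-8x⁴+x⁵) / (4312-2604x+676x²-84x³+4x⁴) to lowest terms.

(17+6x+x²)/(-28+4x)

By polynomial division,
  x⁵-8x⁴+4x³+34x²+283x-2618 = ((1/4)x+13/4)(4x⁴-84x³+676x²-2604x+4312) + (108x³-1512x²+7668x-16632)
  4x⁴-84x³+676x²-2604x+4312 = ((1/27)x-7/27)(108x³-1512x²+7668x-16632) + (0)
Last nonzero remainder: 108x³-1512x²+7668x-16632. Dividing through by 108 gives the monic gcd x³-14x²+71x-154.
Cancel x³-14x²+71x-154 from numerator and denominator to get the reduced form.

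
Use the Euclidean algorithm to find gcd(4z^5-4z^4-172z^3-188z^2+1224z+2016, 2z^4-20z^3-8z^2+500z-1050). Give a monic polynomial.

z^2-10z+21

By polynomial division,
  4z^5-4z^4-172z^3-188z^2+1224z+2016 = (2z+18)(2z^4-20z^3-8z^2+500z-1050) + (204z^3-1044z^2-5676z+20916)
  2z^4-20z^3-8z^2+500z-1050 = ((1/102)z-83/1734)(204z^3-1044z^2-5676z+20916) + (-(672/289)z^2+(6720/289)z-14112/289)
  204z^3-1044z^2-5676z+20916 = (-(4913/56)z-23987/56)(-(672/289)z^2+(6720/289)z-14112/289) + (0)
Last nonzero remainder: -(672/289)z^2+(6720/289)z-14112/289. Dividing through by -672/289 gives the monic gcd z^2-10z+21.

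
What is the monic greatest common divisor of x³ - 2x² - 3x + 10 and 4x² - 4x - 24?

x + 2

Euclidean algorithm in ℚ[x]:
  x³ - 2x² - 3x + 10 = ((1/4)x - 1/4)(4x² - 4x - 24) + (2x + 4)
  4x² - 4x - 24 = (2x - 6)(2x + 4) + (0)
Last nonzero remainder: 2x + 4. Dividing through by 2 gives the monic gcd x + 2.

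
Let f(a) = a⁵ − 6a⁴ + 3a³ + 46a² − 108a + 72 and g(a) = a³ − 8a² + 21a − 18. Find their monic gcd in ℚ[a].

a² − 5a + 6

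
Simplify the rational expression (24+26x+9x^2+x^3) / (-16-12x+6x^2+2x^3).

(6+5x+x^2)/(-4-2x+2x^2)

Euclidean algorithm in ℚ[x]:
  x^3+9x^2+26x+24 = (1/2)(2x^3+6x^2-12x-16) + (6x^2+32x+32)
  2x^3+6x^2-12x-16 = ((1/3)x-7/9)(6x^2+32x+32) + ((20/9)x+80/9)
  6x^2+32x+32 = ((27/10)x+18/5)((20/9)x+80/9) + (0)
Last nonzero remainder: (20/9)x+80/9. Dividing through by 20/9 gives the monic gcd x+4.
Cancel x+4 from numerator and denominator to get the reduced form.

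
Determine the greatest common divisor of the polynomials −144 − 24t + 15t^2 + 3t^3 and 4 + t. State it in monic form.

4 + t

By polynomial division,
  3t^3 + 15t^2 − 24t − 144 = (3t^2 + 3t − 36)(t + 4) + (0)
The last nonzero remainder t + 4 is already monic.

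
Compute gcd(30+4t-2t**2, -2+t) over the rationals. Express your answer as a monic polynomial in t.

Repeated division with remainder:
  -2t**2+4t+30 = (-2t)(t-2) + (30)
  t-2 = ((1/30)t-1/15)(30) + (0)
The last nonzero remainder is the constant 30, so the polynomials are coprime and gcd = 1.

1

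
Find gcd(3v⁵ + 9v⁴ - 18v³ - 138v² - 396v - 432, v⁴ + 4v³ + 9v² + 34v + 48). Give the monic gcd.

Apply the Euclidean algorithm:
  3v⁵ + 9v⁴ - 18v³ - 138v² - 396v - 432 = (3v - 3)(v⁴ + 4v³ + 9v² + 34v + 48) + (-33v³ - 213v² - 438v - 288)
  v⁴ + 4v³ + 9v² + 34v + 48 = (-(1/33)v + 9/121)(-33v³ - 213v² - 438v - 288) + ((1400/121)v² + (7000/121)v + 8400/121)
  -33v³ - 213v² - 438v - 288 = (-(3993/1400)v - 726/175)((1400/121)v² + (7000/121)v + 8400/121) + (0)
Last nonzero remainder: (1400/121)v² + (7000/121)v + 8400/121. Dividing through by 1400/121 gives the monic gcd v² + 5v + 6.

v² + 5v + 6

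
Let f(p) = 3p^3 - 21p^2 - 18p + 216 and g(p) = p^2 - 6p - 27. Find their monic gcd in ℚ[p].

p + 3

By polynomial division,
  3p^3 - 21p^2 - 18p + 216 = (3p - 3)(p^2 - 6p - 27) + (45p + 135)
  p^2 - 6p - 27 = ((1/45)p - 1/5)(45p + 135) + (0)
Last nonzero remainder: 45p + 135. Dividing through by 45 gives the monic gcd p + 3.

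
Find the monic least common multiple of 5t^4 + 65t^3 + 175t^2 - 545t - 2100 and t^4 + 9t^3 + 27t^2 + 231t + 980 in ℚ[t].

t^6 + 10t^5 + 24t^4 + 150t^3 + 887t^2 - 1792t - 11760

Repeated division with remainder:
  5t^4 + 65t^3 + 175t^2 - 545t - 2100 = (5)(t^4 + 9t^3 + 27t^2 + 231t + 980) + (20t^3 + 40t^2 - 1700t - 7000)
  t^4 + 9t^3 + 27t^2 + 231t + 980 = ((1/20)t + 7/20)(20t^3 + 40t^2 - 1700t - 7000) + (98t^2 + 1176t + 3430)
  20t^3 + 40t^2 - 1700t - 7000 = ((10/49)t - 100/49)(98t^2 + 1176t + 3430) + (0)
Last nonzero remainder: 98t^2 + 1176t + 3430. Dividing through by 98 gives the monic gcd t^2 + 12t + 35.
Then lcm(f, g) = f·g / gcd(f, g); expanding and making the result monic gives the answer.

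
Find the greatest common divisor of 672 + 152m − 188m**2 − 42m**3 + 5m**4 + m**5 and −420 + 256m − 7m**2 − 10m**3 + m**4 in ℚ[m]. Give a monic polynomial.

Apply the Euclidean algorithm:
  m**5 + 5m**4 − 42m**3 − 188m**2 + 152m + 672 = (m + 15)(m**4 − 10m**3 − 7m**2 + 256m − 420) + (115m**3 − 339m**2 − 3268m + 6972)
  m**4 − 10m**3 − 7m**2 + 256m − 420 = ((1/115)m − 811/13225)(115m**3 − 339m**2 − 3268m + 6972) + ((8316/13225)m**2 − (66528/13225)m + 99792/13225)
  115m**3 − 339m**2 − 3268m + 6972 = ((1520875/8316)m + 1097675/1188)((8316/13225)m**2 − (66528/13225)m + 99792/13225) + (0)
Last nonzero remainder: (8316/13225)m**2 − (66528/13225)m + 99792/13225. Dividing through by 8316/13225 gives the monic gcd m**2 − 8m + 12.

12 − 8m + m**2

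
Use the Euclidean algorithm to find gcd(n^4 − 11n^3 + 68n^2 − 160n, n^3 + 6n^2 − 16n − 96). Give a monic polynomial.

Apply the Euclidean algorithm:
  n^4 − 11n^3 + 68n^2 − 160n = (n − 17)(n^3 + 6n^2 − 16n − 96) + (186n^2 − 336n − 1632)
  n^3 + 6n^2 − 16n − 96 = ((1/186)n + 121/2883)(186n^2 − 336n − 1632) + ((6608/961)n − 26432/961)
  186n^2 − 336n − 1632 = ((89373/3304)n + 49011/826)((6608/961)n − 26432/961) + (0)
Last nonzero remainder: (6608/961)n − 26432/961. Dividing through by 6608/961 gives the monic gcd n − 4.

n − 4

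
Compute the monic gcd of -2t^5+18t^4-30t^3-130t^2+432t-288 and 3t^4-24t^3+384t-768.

t^2-8t+16

By polynomial division,
  -2t^5+18t^4-30t^3-130t^2+432t-288 = (-(2/3)t+2/3)(3t^4-24t^3+384t-768) + (-14t^3+126t^2-336t+224)
  3t^4-24t^3+384t-768 = (-(3/14)t-3/14)(-14t^3+126t^2-336t+224) + (-45t^2+360t-720)
  -14t^3+126t^2-336t+224 = ((14/45)t-14/45)(-45t^2+360t-720) + (0)
Last nonzero remainder: -45t^2+360t-720. Dividing through by -45 gives the monic gcd t^2-8t+16.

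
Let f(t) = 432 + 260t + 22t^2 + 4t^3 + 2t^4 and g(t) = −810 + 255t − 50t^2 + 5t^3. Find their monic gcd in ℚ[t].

Apply the Euclidean algorithm:
  2t^4 + 4t^3 + 22t^2 + 260t + 432 = ((2/5)t + 24/5)(5t^3 − 50t^2 + 255t − 810) + (160t^2 − 640t + 4320)
  5t^3 − 50t^2 + 255t − 810 = ((1/32)t − 3/16)(160t^2 − 640t + 4320) + (0)
Last nonzero remainder: 160t^2 − 640t + 4320. Dividing through by 160 gives the monic gcd t^2 − 4t + 27.

27 − 4t + t^2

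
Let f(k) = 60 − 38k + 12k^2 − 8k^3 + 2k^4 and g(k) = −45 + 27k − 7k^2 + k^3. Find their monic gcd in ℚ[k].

−3 + k

Repeated division with remainder:
  2k^4 − 8k^3 + 12k^2 − 38k + 60 = (2k + 6)(k^3 − 7k^2 + 27k − 45) + (−110k + 330)
  k^3 − 7k^2 + 27k − 45 = (−(1/110)k^2 + (2/55)k − 3/22)(−110k + 330) + (0)
Last nonzero remainder: −110k + 330. Dividing through by −110 gives the monic gcd k − 3.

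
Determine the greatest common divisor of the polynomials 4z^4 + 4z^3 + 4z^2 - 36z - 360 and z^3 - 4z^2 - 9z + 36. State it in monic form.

z^2 - 9

By polynomial division,
  4z^4 + 4z^3 + 4z^2 - 36z - 360 = (4z + 20)(z^3 - 4z^2 - 9z + 36) + (120z^2 - 1080)
  z^3 - 4z^2 - 9z + 36 = ((1/120)z - 1/30)(120z^2 - 1080) + (0)
Last nonzero remainder: 120z^2 - 1080. Dividing through by 120 gives the monic gcd z^2 - 9.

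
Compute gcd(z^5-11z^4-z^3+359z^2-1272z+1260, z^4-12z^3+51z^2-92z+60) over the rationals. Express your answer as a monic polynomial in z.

Repeated division with remainder:
  z^5-11z^4-z^3+359z^2-1272z+1260 = (z+1)(z^4-12z^3+51z^2-92z+60) + (-40z^3+400z^2-1240z+1200)
  z^4-12z^3+51z^2-92z+60 = (-(1/40)z+1/20)(-40z^3+400z^2-1240z+1200) + (0)
Last nonzero remainder: -40z^3+400z^2-1240z+1200. Dividing through by -40 gives the monic gcd z^3-10z^2+31z-30.

z^3-10z^2+31z-30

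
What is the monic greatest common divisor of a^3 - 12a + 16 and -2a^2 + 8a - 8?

Repeated division with remainder:
  a^3 - 12a + 16 = (-(1/2)a - 2)(-2a^2 + 8a - 8) + (0)
Last nonzero remainder: -2a^2 + 8a - 8. Dividing through by -2 gives the monic gcd a^2 - 4a + 4.

a^2 - 4a + 4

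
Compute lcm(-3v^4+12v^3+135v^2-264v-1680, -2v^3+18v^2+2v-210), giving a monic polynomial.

By polynomial division,
  -3v^4+12v^3+135v^2-264v-1680 = ((3/2)v+15/2)(-2v^3+18v^2+2v-210) + (-3v^2+36v-105)
  -2v^3+18v^2+2v-210 = ((2/3)v+2)(-3v^2+36v-105) + (0)
Last nonzero remainder: -3v^2+36v-105. Dividing through by -3 gives the monic gcd v^2-12v+35.
Then lcm(f, g) = f·g / gcd(f, g); expanding and making the result monic gives the answer.

v^5-v^4-57v^3-47v^2+824v+1680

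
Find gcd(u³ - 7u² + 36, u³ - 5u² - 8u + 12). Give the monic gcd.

Euclidean algorithm in ℚ[u]:
  u³ - 7u² + 36 = (u³ - 5u² - 8u + 12) + (-2u² + 8u + 24)
  u³ - 5u² - 8u + 12 = (-(1/2)u + 1/2)(-2u² + 8u + 24) + (0)
Last nonzero remainder: -2u² + 8u + 24. Dividing through by -2 gives the monic gcd u² - 4u - 12.

u² - 4u - 12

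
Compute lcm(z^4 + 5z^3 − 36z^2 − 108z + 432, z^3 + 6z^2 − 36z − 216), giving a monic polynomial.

z^5 − z^4 − 66z^3 + 108z^2 + 1080z − 2592

By polynomial division,
  z^4 + 5z^3 − 36z^2 − 108z + 432 = (z − 1)(z^3 + 6z^2 − 36z − 216) + (6z^2 + 72z + 216)
  z^3 + 6z^2 − 36z − 216 = ((1/6)z − 1)(6z^2 + 72z + 216) + (0)
Last nonzero remainder: 6z^2 + 72z + 216. Dividing through by 6 gives the monic gcd z^2 + 12z + 36.
Then lcm(f, g) = f·g / gcd(f, g); expanding and making the result monic gives the answer.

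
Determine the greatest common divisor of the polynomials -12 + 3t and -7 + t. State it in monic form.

Euclidean algorithm in ℚ[t]:
  3t - 12 = (3)(t - 7) + (9)
  t - 7 = ((1/9)t - 7/9)(9) + (0)
The last nonzero remainder is the constant 9, so the polynomials are coprime and gcd = 1.

1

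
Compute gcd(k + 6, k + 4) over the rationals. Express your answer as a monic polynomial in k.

1

Apply the Euclidean algorithm:
  k + 6 = (k + 4) + (2)
  k + 4 = ((1/2)k + 2)(2) + (0)
The last nonzero remainder is the constant 2, so the polynomials are coprime and gcd = 1.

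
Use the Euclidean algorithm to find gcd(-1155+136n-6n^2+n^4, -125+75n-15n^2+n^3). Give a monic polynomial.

Apply the Euclidean algorithm:
  n^4-6n^2+136n-1155 = (n+15)(n^3-15n^2+75n-125) + (144n^2-864n+720)
  n^3-15n^2+75n-125 = ((1/144)n-1/16)(144n^2-864n+720) + (16n-80)
  144n^2-864n+720 = (9n-9)(16n-80) + (0)
Last nonzero remainder: 16n-80. Dividing through by 16 gives the monic gcd n-5.

-5+n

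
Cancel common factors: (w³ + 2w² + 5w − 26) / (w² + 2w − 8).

(w² + 4w + 13)/(w + 4)

By polynomial division,
  w³ + 2w² + 5w − 26 = (w)(w² + 2w − 8) + (13w − 26)
  w² + 2w − 8 = ((1/13)w + 4/13)(13w − 26) + (0)
Last nonzero remainder: 13w − 26. Dividing through by 13 gives the monic gcd w − 2.
Cancel w − 2 from numerator and denominator to get the reduced form.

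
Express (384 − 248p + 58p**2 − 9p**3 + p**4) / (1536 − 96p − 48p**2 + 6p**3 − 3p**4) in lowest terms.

(3 − p)/(12 + 3p)

Euclidean algorithm in ℚ[p]:
  p**4 − 9p**3 + 58p**2 − 248p + 384 = (−1/3)(−3p**4 + 6p**3 − 48p**2 − 96p + 1536) + (−7p**3 + 42p**2 − 280p + 896)
  −3p**4 + 6p**3 − 48p**2 − 96p + 1536 = ((3/7)p + 12/7)(−7p**3 + 42p**2 − 280p + 896) + (0)
Last nonzero remainder: −7p**3 + 42p**2 − 280p + 896. Dividing through by −7 gives the monic gcd p**3 − 6p**2 + 40p − 128.
Cancel p**3 − 6p**2 + 40p − 128 from numerator and denominator to get the reduced form.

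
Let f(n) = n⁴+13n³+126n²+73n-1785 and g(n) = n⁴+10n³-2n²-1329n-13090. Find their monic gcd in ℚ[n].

By polynomial division,
  n⁴+13n³+126n²+73n-1785 = (n⁴+10n³-2n²-1329n-13090) + (3n³+128n²+1402n+11305)
  n⁴+10n³-2n²-1329n-13090 = ((1/3)n-98/9)(3n³+128n²+1402n+11305) + ((8320/9)n²+(91520/9)n+990080/9)
  3n³+128n²+1402n+11305 = ((27/8320)n+171/1664)((8320/9)n²+(91520/9)n+990080/9) + (0)
Last nonzero remainder: (8320/9)n²+(91520/9)n+990080/9. Dividing through by 8320/9 gives the monic gcd n²+11n+119.

n²+11n+119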